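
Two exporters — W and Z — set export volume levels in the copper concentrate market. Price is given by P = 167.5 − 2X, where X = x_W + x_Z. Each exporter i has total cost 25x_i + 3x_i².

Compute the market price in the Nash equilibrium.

120

Exporter W's profit: π = x_W(167.5 − 2(x_W + x_Z)) − 25x_W − 3x_W².
∂π/∂x_W = 142.5 − 10x_W − 2x_Z = 0, so x_W = 14.25 − 0.2x_Z.
The game is symmetric, so in equilibrium x_Z = x_W: the reaction function gives 1.2x_W = 14.25, hence x_W = 11.875.
Equilibrium price: P = 167.5 − 2·23.75 = 120.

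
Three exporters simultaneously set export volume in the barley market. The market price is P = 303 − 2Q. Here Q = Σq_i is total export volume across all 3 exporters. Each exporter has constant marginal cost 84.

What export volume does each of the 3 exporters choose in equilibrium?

A representative exporter's profit is π_i = q_i(303 − 2Q) − 84q_i, with Q = q_i + Σ_{j≠i} q_j.
First-order condition: 219 − 4q_i − 2Σ_{j≠i} q_j = 0.
Imposing symmetry (q_j = q for all j) turns Σ_{j≠i} q_j into 2q, so 219 = 8q and q = 27.375.

27.375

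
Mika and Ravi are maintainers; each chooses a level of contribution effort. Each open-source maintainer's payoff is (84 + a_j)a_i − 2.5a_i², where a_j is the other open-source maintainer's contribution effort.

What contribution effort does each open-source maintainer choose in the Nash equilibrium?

Mika's payoff is (84 + a_R)a_M − 2.5a_M².
∂π/∂a_M = 84 + a_R − 5a_M = 0, so a_M = 16.8 + 0.2a_R.
The game is symmetric, so in equilibrium a_R = a_M: the reaction function gives 0.8a_M = 16.8, hence a_M = 21.

21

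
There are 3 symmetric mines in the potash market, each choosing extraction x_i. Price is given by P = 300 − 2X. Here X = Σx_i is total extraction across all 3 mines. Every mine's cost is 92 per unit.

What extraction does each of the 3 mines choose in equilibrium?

A representative mine's profit is π_i = x_i(300 − 2X) − 92x_i, with X = x_i + Σ_{j≠i} x_j.
First-order condition: 208 − 4x_i − 2Σ_{j≠i} x_j = 0.
Imposing symmetry (x_j = x for all j) turns Σ_{j≠i} x_j into 2x, so 208 = 8x and x = 26.

26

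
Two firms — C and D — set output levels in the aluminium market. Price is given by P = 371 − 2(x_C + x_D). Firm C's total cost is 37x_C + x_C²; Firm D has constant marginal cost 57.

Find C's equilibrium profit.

3759.48

Firm C's profit: π = x_C(371 − 2(x_C + x_D)) − 37x_C − x_C².
∂π/∂x_C = 334 − 6x_C − 2x_D = 0, so x_C = 167/3 − (1/3)x_D.
For D: ∂π/∂x_D = 314 − 4x_D − 2x_C = 0 ⇒ x_D = 78.5 − 0.5x_C.
Solving the two reaction functions simultaneously: (1 − (−1/3)(−0.5))x_C = 167/3 − (1/3)·78.5, so (5/6)x_C = 29.5 and x_C = 35.4.
Then x_D = 78.5 − 0.5·35.4 = 60.8.
Price P = 371 − 2·96.2 = 178.6.
C's profit: (178.6 − 37)·35.4 − (35.4)² = 3759.48.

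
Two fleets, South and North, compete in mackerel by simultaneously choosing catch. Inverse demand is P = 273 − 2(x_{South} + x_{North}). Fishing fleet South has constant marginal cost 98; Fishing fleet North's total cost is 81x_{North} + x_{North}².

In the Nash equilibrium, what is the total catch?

Fishing fleet South's profit: π = x_{South}(273 − 2(x_{South} + x_{North})) − 98x_{South}.
∂π/∂x_{South} = 175 − 4x_{South} − 2x_{North} = 0, so x_{South} = 43.75 − 0.5x_{North}.
For North: ∂π/∂x_{North} = 192 − 6x_{North} − 2x_{South} = 0 ⇒ x_{North} = 32 − (1/3)x_{South}.
Substituting the second reaction function into the first: x_{South} = 43.75 − 0.5(32 − (1/3)x_{South}), which gives (5/6)x_{South} = 27.75 ⇒ x_{South} = 33.3.
Then x_{North} = 32 − (1/3)·33.3 = 20.9.
Total catch: 33.3 + 20.9 = 54.2.

54.2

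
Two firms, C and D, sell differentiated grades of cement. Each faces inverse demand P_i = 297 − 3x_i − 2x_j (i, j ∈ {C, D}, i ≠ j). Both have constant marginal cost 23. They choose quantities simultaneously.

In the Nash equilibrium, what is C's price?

125.75

Firm C's profit: π = x_C(297 − 3x_C − 2x_D) − 23x_C.
∂π/∂x_C = 274 − 6x_C − 2x_D = 0 ⇒ x_C = 137/3 − (1/3)x_D.
Setting x_C = x_D in the reaction function: x_C = 137/3 − (1/3)x_C, so x_C = (137/3) / (4/3) = 34.25.
P_C = 297 − 3·34.25 − 2·34.25 = 125.75.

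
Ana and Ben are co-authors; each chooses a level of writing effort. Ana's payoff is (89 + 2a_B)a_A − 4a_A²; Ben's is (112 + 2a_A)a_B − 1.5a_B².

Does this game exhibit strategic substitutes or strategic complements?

Expanding Ana's payoff: 89a_A + 2a_Ba_A − 4a_A².
∂π/∂a_A = 89 + 2a_B − 8a_A = 0, so a_A = 11.125 + 0.25a_B.
The best-response slope da_A/da_B = 0.25 > 0: the reaction function is upward-sloping, so the choices are strategic complements.

strategic complements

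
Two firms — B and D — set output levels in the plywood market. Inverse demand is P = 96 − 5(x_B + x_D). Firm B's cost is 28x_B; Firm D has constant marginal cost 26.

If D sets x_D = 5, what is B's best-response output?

4.3

Firm B's profit: π = x_B(96 − 5(x_B + x_D)) − 28x_B.
∂π/∂x_B = 68 − 10x_B − 5x_D = 0, so x_B = 6.8 − 0.5x_D.
At x_D = 5: x_B = 6.8 − 0.5·5 = 4.3.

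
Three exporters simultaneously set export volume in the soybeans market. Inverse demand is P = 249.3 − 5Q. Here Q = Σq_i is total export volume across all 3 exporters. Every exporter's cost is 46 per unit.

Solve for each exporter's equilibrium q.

A representative exporter's profit is π_i = q_i(249.3 − 5Q) − 46q_i, with Q = q_i + Σ_{j≠i} q_j.
First-order condition: 203.3 − 10q_i − 5Σ_{j≠i} q_j = 0.
In a symmetric equilibrium every exporter chooses the same q, so Σ_{j≠i} q_j = 2q. The condition becomes 203.3 − 20q = 0, giving q = 203.3/20 = 10.165.

10.165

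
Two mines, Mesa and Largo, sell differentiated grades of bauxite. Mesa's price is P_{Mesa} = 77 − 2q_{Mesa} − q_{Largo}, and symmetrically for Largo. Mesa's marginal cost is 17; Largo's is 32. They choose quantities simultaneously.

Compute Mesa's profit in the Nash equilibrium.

338

Mine Mesa's profit: π = q_{Mesa}(77 − 2q_{Mesa} − q_{Largo}) − 17q_{Mesa}.
∂π/∂q_{Mesa} = 60 − 4q_{Mesa} − q_{Largo} = 0 ⇒ q_{Mesa} = 15 − 0.25q_{Largo}.
Similarly q_{Largo} = 11.25 − 0.25q_{Mesa}.
Substituting the second reaction function into the first: q_{Mesa} = 15 − 0.25(11.25 − 0.25q_{Mesa}), which gives 0.9375q_{Mesa} = 12.1875 ⇒ q_{Mesa} = 13.
Then q_{Largo} = 11.25 − 0.25·13 = 8.
P_{Mesa} = 77 − 2·13 − 8 = 43.
Profit = (43 − 17)·13 = 338.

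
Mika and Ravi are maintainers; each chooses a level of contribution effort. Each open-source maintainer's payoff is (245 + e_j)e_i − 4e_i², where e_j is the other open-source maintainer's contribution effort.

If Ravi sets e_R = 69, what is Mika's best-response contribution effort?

39.25

Mika's payoff is (245 + e_R)e_M − 4e_M².
∂π/∂e_M = 245 + e_R − 8e_M = 0, so e_M = 30.625 + 0.125e_R.
At e_R = 69: e_M = 30.625 + 0.125·69 = 39.25.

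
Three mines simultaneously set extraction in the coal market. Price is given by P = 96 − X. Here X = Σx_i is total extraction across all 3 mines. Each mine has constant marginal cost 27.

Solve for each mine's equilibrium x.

A representative mine's profit is π_i = x_i(96 − X) − 27x_i, with X = x_i + Σ_{j≠i} x_j.
First-order condition: 69 − 2x_i − Σ_{j≠i} x_j = 0.
Imposing symmetry (x_j = x for all j) turns Σ_{j≠i} x_j into 2x, so 69 = 4x and x = 17.25.

17.25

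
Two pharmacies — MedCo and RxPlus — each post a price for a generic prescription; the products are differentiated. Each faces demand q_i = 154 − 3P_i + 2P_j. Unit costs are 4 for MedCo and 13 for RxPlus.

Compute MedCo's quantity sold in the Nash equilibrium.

117.5625

MedCo's profit: π = (P_{MedCo} − 4)(154 − 3P_{MedCo} + 2P_{RxPlus}).
∂π/∂P_{MedCo} = 166 − 6P_{MedCo} + 2P_{RxPlus} = 0 ⇒ P_{MedCo} = 83/3 + (1/3)P_{RxPlus}.
Similarly P_{RxPlus} = 193/6 + (1/3)P_{MedCo}.
Solving the two reaction functions simultaneously: (1 − (1/3)(1/3))P_{MedCo} = 83/3 + (1/3)·(193/6), so (8/9)P_{MedCo} = 691/18 and P_{MedCo} = 43.1875.
Then P_{RxPlus} = 193/6 + (1/3)·43.1875 = 46.5625.
q_{MedCo} = 154 − 3·43.1875 + 2·46.5625 = 117.5625.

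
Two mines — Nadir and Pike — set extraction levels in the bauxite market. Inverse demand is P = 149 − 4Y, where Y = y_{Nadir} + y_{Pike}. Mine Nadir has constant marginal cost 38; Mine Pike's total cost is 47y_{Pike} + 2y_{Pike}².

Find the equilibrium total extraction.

Mine Nadir's profit: π = y_{Nadir}(149 − 4(y_{Nadir} + y_{Pike})) − 38y_{Nadir}.
∂π/∂y_{Nadir} = 111 − 8y_{Nadir} − 4y_{Pike} = 0, so y_{Nadir} = 13.875 − 0.5y_{Pike}.
For Pike: ∂π/∂y_{Pike} = 102 − 12y_{Pike} − 4y_{Nadir} = 0 ⇒ y_{Pike} = 8.5 − (1/3)y_{Nadir}.
Plugging y_{Pike} into Nadir's best response: y_{Nadir} = 13.875 − 0.5(8.5 − (1/3)y_{Nadir}) ⇒ (5/6)y_{Nadir} = 9.625, so y_{Nadir} = 11.55.
Then y_{Pike} = 8.5 − (1/3)·11.55 = 4.65.
Total extraction: 11.55 + 4.65 = 16.2.

16.2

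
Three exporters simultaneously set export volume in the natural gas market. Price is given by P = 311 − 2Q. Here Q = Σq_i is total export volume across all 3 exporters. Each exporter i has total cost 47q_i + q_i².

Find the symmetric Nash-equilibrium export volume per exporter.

A representative exporter's profit is π_i = q_i(311 − 2Q) − 47q_i − q_i², with Q = q_i + Σ_{j≠i} q_j.
First-order condition: 264 − 6q_i − 2Σ_{j≠i} q_j = 0.
With identical exporters, set every q_j = q: then 264 − 6q − 4q = 0, i.e. q = 264/10 = 26.4.

26.4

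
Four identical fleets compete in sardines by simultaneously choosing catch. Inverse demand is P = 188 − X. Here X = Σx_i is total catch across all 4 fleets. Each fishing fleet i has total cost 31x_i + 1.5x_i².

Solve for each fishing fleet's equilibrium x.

19.625

A representative fishing fleet's profit is π_i = x_i(188 − X) − 31x_i − 1.5x_i², with X = x_i + Σ_{j≠i} x_j.
First-order condition: 157 − 5x_i − Σ_{j≠i} x_j = 0.
With identical fishing fleets, set every x_j = x: then 157 − 5x − 3x = 0, i.e. x = 157/8 = 19.625.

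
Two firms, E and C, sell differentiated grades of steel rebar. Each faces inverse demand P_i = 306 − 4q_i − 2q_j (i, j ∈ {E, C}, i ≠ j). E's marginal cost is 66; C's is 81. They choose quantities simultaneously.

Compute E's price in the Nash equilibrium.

Firm E's profit: π = q_E(306 − 4q_E − 2q_C) − 66q_E.
∂π/∂q_E = 240 − 8q_E − 2q_C = 0 ⇒ q_E = 30 − 0.25q_C.
Similarly q_C = 28.125 − 0.25q_E.
Substituting the second reaction function into the first: q_E = 30 − 0.25(28.125 − 0.25q_E), which gives 0.9375q_E = 735/32 ⇒ q_E = 24.5.
Then q_C = 28.125 − 0.25·24.5 = 22.
P_E = 306 − 4·24.5 − 2·22 = 164.

164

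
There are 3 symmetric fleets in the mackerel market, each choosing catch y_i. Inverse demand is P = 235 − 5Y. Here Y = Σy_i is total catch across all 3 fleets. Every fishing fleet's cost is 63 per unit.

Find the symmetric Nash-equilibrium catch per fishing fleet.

A representative fishing fleet's profit is π_i = y_i(235 − 5Y) − 63y_i, with Y = y_i + Σ_{j≠i} y_j.
First-order condition: 172 − 10y_i − 5Σ_{j≠i} y_j = 0.
Imposing symmetry (y_j = y for all j) turns Σ_{j≠i} y_j into 2y, so 172 = 20y and y = 8.6.

8.6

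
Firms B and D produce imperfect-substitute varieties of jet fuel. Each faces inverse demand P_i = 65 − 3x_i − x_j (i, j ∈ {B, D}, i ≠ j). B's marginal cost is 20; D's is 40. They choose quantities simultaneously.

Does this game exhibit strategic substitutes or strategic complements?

Firm B's profit: π = x_B(65 − 3x_B − x_D) − 20x_B.
∂π/∂x_B = 45 − 6x_B − x_D = 0 ⇒ x_B = 7.5 − (1/6)x_D.
The best-response slope dx_B/dx_D = −1/6 < 0: the reaction function is downward-sloping, so the choices are strategic substitutes.

strategic substitutes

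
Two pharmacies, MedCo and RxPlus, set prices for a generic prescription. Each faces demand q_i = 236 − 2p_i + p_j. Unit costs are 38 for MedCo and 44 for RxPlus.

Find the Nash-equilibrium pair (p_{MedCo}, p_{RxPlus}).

104.8, 107.2

MedCo's profit: π = (p_{MedCo} − 38)(236 − 2p_{MedCo} + p_{RxPlus}).
∂π/∂p_{MedCo} = 312 − 4p_{MedCo} + p_{RxPlus} = 0 ⇒ p_{MedCo} = 78 + 0.25p_{RxPlus}.
Similarly p_{RxPlus} = 81 + 0.25p_{MedCo}.
Plugging p_{RxPlus} into MedCo's best response: p_{MedCo} = 78 + 0.25(81 + 0.25p_{MedCo}) ⇒ 0.9375p_{MedCo} = 98.25, so p_{MedCo} = 104.8.
Then p_{RxPlus} = 81 + 0.25·104.8 = 107.2.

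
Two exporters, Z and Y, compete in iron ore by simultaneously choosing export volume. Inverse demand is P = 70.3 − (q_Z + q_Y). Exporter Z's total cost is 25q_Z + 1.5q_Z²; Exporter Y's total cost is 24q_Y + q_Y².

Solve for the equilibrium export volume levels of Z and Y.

7.1, 9.8

Exporter Z's profit: π = q_Z(70.3 − (q_Z + q_Y)) − 25q_Z − 1.5q_Z².
∂π/∂q_Z = 45.3 − 5q_Z − q_Y = 0, so q_Z = 9.06 − 0.2q_Y.
For Y: ∂π/∂q_Y = 46.3 − 4q_Y − q_Z = 0 ⇒ q_Y = 11.575 − 0.25q_Z.
Plugging q_Y into Z's best response: q_Z = 9.06 − 0.2(11.575 − 0.25q_Z) ⇒ 0.95q_Z = 6.745, so q_Z = 7.1.
Then q_Y = 11.575 − 0.25·7.1 = 9.8.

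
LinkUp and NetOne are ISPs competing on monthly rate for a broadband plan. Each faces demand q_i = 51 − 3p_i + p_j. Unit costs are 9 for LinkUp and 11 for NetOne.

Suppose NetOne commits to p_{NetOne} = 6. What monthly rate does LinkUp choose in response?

14

LinkUp's profit: π = (p_{LinkUp} − 9)(51 − 3p_{LinkUp} + p_{NetOne}).
∂π/∂p_{LinkUp} = 78 − 6p_{LinkUp} + p_{NetOne} = 0 ⇒ p_{LinkUp} = 13 + (1/6)p_{NetOne}.
At p_{NetOne} = 6: p_{LinkUp} = 13 + (1/6)·6 = 14.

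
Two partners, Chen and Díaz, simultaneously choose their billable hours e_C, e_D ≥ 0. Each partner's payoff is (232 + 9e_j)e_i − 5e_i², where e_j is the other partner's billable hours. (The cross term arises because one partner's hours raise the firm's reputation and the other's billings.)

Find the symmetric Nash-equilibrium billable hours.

232

Chen's payoff is (232 + 9e_D)e_C − 5e_C².
∂π/∂e_C = 232 + 9e_D − 10e_C = 0, so e_C = 23.2 + 0.9e_D.
By symmetry e_D = e_C; substituting into the reaction function, 0.1e_C = 23.2 and e_C = 232.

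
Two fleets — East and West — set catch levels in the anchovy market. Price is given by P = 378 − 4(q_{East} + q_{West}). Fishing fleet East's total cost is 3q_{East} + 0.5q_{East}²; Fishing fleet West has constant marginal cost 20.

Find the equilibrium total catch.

Fishing fleet East's profit: π = q_{East}(378 − 4(q_{East} + q_{West})) − 3q_{East} − 0.5q_{East}².
∂π/∂q_{East} = 375 − 9q_{East} − 4q_{West} = 0, so q_{East} = 125/3 − (4/9)q_{West}.
For West: ∂π/∂q_{West} = 358 − 8q_{West} − 4q_{East} = 0 ⇒ q_{West} = 44.75 − 0.5q_{East}.
Solving the two reaction functions simultaneously: (1 − (−4/9)(−0.5))q_{East} = 125/3 − (4/9)·44.75, so (7/9)q_{East} = 196/9 and q_{East} = 28.
Then q_{West} = 44.75 − 0.5·28 = 30.75.
Total catch: 28 + 30.75 = 58.75.

58.75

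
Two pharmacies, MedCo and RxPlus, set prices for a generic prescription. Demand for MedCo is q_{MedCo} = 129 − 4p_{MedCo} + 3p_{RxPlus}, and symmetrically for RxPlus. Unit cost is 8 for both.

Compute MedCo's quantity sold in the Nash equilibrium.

96.8

MedCo's profit: π = (p_{MedCo} − 8)(129 − 4p_{MedCo} + 3p_{RxPlus}).
∂π/∂p_{MedCo} = 161 − 8p_{MedCo} + 3p_{RxPlus} = 0 ⇒ p_{MedCo} = 20.125 + 0.375p_{RxPlus}.
By symmetry p_{RxPlus} = p_{MedCo}; substituting into the reaction function, 0.625p_{MedCo} = 20.125 and p_{MedCo} = 32.2.
q_{MedCo} = 129 − 4·32.2 + 3·32.2 = 96.8.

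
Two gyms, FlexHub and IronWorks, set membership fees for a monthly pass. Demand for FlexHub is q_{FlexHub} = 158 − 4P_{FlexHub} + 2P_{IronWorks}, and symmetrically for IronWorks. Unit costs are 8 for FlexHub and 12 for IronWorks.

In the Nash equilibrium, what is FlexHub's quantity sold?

FlexHub's profit: π = (P_{FlexHub} − 8)(158 − 4P_{FlexHub} + 2P_{IronWorks}).
∂π/∂P_{FlexHub} = 190 − 8P_{FlexHub} + 2P_{IronWorks} = 0 ⇒ P_{FlexHub} = 23.75 + 0.25P_{IronWorks}.
Similarly P_{IronWorks} = 25.75 + 0.25P_{FlexHub}.
Plugging P_{IronWorks} into FlexHub's best response: P_{FlexHub} = 23.75 + 0.25(25.75 + 0.25P_{FlexHub}) ⇒ 0.9375P_{FlexHub} = 30.1875, so P_{FlexHub} = 32.2.
Then P_{IronWorks} = 25.75 + 0.25·32.2 = 33.8.
q_{FlexHub} = 158 − 4·32.2 + 2·33.8 = 96.8.

96.8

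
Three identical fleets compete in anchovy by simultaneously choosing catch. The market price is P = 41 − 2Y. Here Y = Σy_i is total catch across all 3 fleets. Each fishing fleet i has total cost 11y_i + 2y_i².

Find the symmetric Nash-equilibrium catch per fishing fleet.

A representative fishing fleet's profit is π_i = y_i(41 − 2Y) − 11y_i − 2y_i², with Y = y_i + Σ_{j≠i} y_j.
First-order condition: 30 − 8y_i − 2Σ_{j≠i} y_j = 0.
With identical fishing fleets, set every y_j = y: then 30 − 8y − 4y = 0, i.e. y = 30/12 = 2.5.

2.5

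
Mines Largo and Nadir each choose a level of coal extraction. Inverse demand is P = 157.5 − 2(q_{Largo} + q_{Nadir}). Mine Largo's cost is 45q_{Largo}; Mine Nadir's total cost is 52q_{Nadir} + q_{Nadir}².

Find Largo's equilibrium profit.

Mine Largo's profit: π = q_{Largo}(157.5 − 2(q_{Largo} + q_{Nadir})) − 45q_{Largo}.
∂π/∂q_{Largo} = 112.5 − 4q_{Largo} − 2q_{Nadir} = 0, so q_{Largo} = 28.125 − 0.5q_{Nadir}.
For Nadir: ∂π/∂q_{Nadir} = 105.5 − 6q_{Nadir} − 2q_{Largo} = 0 ⇒ q_{Nadir} = 211/12 − (1/3)q_{Largo}.
Solving the two reaction functions simultaneously: (1 − (−0.5)(−1/3))q_{Largo} = 28.125 − 0.5·(211/12), so (5/6)q_{Largo} = 58/3 and q_{Largo} = 23.2.
Then q_{Nadir} = 211/12 − (1/3)·23.2 = 9.85.
Price P = 157.5 − 2·33.05 = 91.4.
Largo's profit: (91.4 − 45)·23.2 = 1076.48.

1076.48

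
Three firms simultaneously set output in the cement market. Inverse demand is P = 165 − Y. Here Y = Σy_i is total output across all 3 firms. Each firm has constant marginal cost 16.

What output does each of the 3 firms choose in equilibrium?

A representative firm's profit is π_i = y_i(165 − Y) − 16y_i, with Y = y_i + Σ_{j≠i} y_j.
First-order condition: 149 − 2y_i − Σ_{j≠i} y_j = 0.
In a symmetric equilibrium every firm chooses the same y, so Σ_{j≠i} y_j = 2y. The condition becomes 149 − 4y = 0, giving y = 149/4 = 37.25.

37.25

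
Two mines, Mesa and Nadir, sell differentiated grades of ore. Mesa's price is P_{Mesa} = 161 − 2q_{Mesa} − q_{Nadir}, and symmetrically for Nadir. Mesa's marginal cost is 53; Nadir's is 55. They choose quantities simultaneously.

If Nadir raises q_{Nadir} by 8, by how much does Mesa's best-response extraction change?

Mine Mesa's profit: π = q_{Mesa}(161 − 2q_{Mesa} − q_{Nadir}) − 53q_{Mesa}.
∂π/∂q_{Mesa} = 108 − 4q_{Mesa} − q_{Nadir} = 0 ⇒ q_{Mesa} = 27 − 0.25q_{Nadir}.
The reaction-function slope is −0.25, so an 8-unit rise in q_{Nadir} moves q_{Mesa} by −0.25 × 8 = −2. Mesa's best response falls — the actions are strategic substitutes.

-2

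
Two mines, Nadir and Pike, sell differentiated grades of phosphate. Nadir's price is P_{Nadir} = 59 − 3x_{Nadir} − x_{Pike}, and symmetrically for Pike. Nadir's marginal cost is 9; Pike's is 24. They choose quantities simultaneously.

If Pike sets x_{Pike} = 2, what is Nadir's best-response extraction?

8

Mine Nadir's profit: π = x_{Nadir}(59 − 3x_{Nadir} − x_{Pike}) − 9x_{Nadir}.
∂π/∂x_{Nadir} = 50 − 6x_{Nadir} − x_{Pike} = 0 ⇒ x_{Nadir} = 25/3 − (1/6)x_{Pike}.
At x_{Pike} = 2: x_{Nadir} = 25/3 − (1/6)·2 = 8.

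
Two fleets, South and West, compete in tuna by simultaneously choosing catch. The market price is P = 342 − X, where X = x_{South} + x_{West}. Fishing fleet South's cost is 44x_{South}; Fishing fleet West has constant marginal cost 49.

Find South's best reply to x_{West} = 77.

Fishing fleet South's profit: π = x_{South}(342 − (x_{South} + x_{West})) − 44x_{South}.
∂π/∂x_{South} = 298 − 2x_{South} − x_{West} = 0, so x_{South} = 149 − 0.5x_{West}.
At x_{West} = 77: x_{South} = 149 − 0.5·77 = 110.5.

110.5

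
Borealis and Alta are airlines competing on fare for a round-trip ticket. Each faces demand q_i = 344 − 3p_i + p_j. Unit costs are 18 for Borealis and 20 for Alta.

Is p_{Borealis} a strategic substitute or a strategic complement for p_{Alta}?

strategic complements

Borealis's profit: π = (p_{Borealis} − 18)(344 − 3p_{Borealis} + p_{Alta}).
∂π/∂p_{Borealis} = 398 − 6p_{Borealis} + p_{Alta} = 0 ⇒ p_{Borealis} = 199/3 + (1/6)p_{Alta}.
The best-response slope dp_{Borealis}/dp_{Alta} = 1/6 > 0: the reaction function is upward-sloping, so the choices are strategic complements.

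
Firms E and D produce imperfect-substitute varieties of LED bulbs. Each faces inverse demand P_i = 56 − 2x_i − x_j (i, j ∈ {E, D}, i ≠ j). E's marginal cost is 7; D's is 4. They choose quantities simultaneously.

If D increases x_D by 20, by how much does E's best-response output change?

-5

Firm E's profit: π = x_E(56 − 2x_E − x_D) − 7x_E.
∂π/∂x_E = 49 − 4x_E − x_D = 0 ⇒ x_E = 12.25 − 0.25x_D.
The reaction-function slope is −0.25, so a 20-unit rise in x_D moves x_E by −0.25 × 20 = −5. E's best response falls — the actions are strategic substitutes.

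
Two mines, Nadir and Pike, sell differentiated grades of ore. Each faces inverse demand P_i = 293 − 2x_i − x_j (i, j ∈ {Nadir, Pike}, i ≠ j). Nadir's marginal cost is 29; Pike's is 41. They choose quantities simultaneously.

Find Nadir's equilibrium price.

136.2

Mine Nadir's profit: π = x_{Nadir}(293 − 2x_{Nadir} − x_{Pike}) − 29x_{Nadir}.
∂π/∂x_{Nadir} = 264 − 4x_{Nadir} − x_{Pike} = 0 ⇒ x_{Nadir} = 66 − 0.25x_{Pike}.
Similarly x_{Pike} = 63 − 0.25x_{Nadir}.
Solving the two reaction functions simultaneously: (1 − (−0.25)(−0.25))x_{Nadir} = 66 − 0.25·63, so 0.9375x_{Nadir} = 50.25 and x_{Nadir} = 53.6.
Then x_{Pike} = 63 − 0.25·53.6 = 49.6.
P_{Nadir} = 293 − 2·53.6 − 49.6 = 136.2.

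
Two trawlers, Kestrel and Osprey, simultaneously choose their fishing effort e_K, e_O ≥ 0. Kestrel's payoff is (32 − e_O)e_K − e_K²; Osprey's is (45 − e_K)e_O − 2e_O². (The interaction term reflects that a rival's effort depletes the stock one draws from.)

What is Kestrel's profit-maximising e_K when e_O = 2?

15

Expanding Kestrel's payoff: 32e_K − e_Oe_K − e_K².
∂π/∂e_K = 32 − e_O − 2e_K = 0, so e_K = 16 − 0.5e_O.
At e_O = 2: e_K = 16 − 0.5·2 = 15.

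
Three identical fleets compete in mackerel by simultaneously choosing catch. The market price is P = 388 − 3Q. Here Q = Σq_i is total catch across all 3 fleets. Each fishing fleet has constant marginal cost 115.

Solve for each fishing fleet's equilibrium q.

A representative fishing fleet's profit is π_i = q_i(388 − 3Q) − 115q_i, with Q = q_i + Σ_{j≠i} q_j.
First-order condition: 273 − 6q_i − 3Σ_{j≠i} q_j = 0.
In a symmetric equilibrium every fishing fleet chooses the same q, so Σ_{j≠i} q_j = 2q. The condition becomes 273 − 12q = 0, giving q = 273/12 = 22.75.

22.75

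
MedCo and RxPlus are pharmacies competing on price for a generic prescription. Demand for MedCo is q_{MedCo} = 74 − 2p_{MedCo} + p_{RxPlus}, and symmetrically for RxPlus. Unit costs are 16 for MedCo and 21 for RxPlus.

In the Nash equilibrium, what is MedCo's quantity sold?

MedCo's profit: π = (p_{MedCo} − 16)(74 − 2p_{MedCo} + p_{RxPlus}).
∂π/∂p_{MedCo} = 106 − 4p_{MedCo} + p_{RxPlus} = 0 ⇒ p_{MedCo} = 26.5 + 0.25p_{RxPlus}.
Similarly p_{RxPlus} = 29 + 0.25p_{MedCo}.
Solving the two reaction functions simultaneously: (1 − (0.25)(0.25))p_{MedCo} = 26.5 + 0.25·29, so 0.9375p_{MedCo} = 33.75 and p_{MedCo} = 36.
Then p_{RxPlus} = 29 + 0.25·36 = 38.
q_{MedCo} = 74 − 2·36 + 38 = 40.

40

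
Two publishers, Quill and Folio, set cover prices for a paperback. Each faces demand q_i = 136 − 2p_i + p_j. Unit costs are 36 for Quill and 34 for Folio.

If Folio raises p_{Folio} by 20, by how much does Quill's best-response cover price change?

Quill's profit: π = (p_{Quill} − 36)(136 − 2p_{Quill} + p_{Folio}).
∂π/∂p_{Quill} = 208 − 4p_{Quill} + p_{Folio} = 0 ⇒ p_{Quill} = 52 + 0.25p_{Folio}.
The reaction-function slope is 0.25, so a 20-unit rise in p_{Folio} moves p_{Quill} by 0.25 × 20 = 5. Quill's best response rises — the actions are strategic complements.

5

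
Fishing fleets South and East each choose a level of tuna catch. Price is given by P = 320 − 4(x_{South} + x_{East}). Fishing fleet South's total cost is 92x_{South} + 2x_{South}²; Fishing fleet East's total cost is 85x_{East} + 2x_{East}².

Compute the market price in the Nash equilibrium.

204.25

Fishing fleet South's profit: π = x_{South}(320 − 4(x_{South} + x_{East})) − 92x_{South} − 2x_{South}².
∂π/∂x_{South} = 228 − 12x_{South} − 4x_{East} = 0, so x_{South} = 19 − (1/3)x_{East}.
By the same steps for East: x_{East} = 235/12 − (1/3)x_{South}.
Solving the two reaction functions simultaneously: (1 − (−1/3)(−1/3))x_{South} = 19 − (1/3)·(235/12), so (8/9)x_{South} = 449/36 and x_{South} = 449/32.
Then x_{East} = 235/12 − (1/3)·(449/32) = 477/32.
Equilibrium price: P = 320 − 4·28.9375 = 204.25.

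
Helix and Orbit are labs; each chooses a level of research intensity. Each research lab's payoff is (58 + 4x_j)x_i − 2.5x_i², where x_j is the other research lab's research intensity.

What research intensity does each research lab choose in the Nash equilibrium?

58

Helix's payoff is (58 + 4x_O)x_H − 2.5x_H².
∂π/∂x_H = 58 + 4x_O − 5x_H = 0, so x_H = 11.6 + 0.8x_O.
The game is symmetric, so in equilibrium x_O = x_H: the reaction function gives 0.2x_H = 11.6, hence x_H = 58.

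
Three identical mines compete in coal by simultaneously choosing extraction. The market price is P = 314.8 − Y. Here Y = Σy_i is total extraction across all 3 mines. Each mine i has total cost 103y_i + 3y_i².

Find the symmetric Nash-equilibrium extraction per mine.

21.18

A representative mine's profit is π_i = y_i(314.8 − Y) − 103y_i − 3y_i², with Y = y_i + Σ_{j≠i} y_j.
First-order condition: 211.8 − 8y_i − Σ_{j≠i} y_j = 0.
With identical mines, set every y_j = y: then 211.8 − 8y − 2y = 0, i.e. y = 211.8/10 = 21.18.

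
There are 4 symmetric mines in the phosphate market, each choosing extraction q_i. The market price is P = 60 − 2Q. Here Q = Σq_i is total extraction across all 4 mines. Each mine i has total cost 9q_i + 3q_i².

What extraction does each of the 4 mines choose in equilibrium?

3.1875

A representative mine's profit is π_i = q_i(60 − 2Q) − 9q_i − 3q_i², with Q = q_i + Σ_{j≠i} q_j.
First-order condition: 51 − 10q_i − 2Σ_{j≠i} q_j = 0.
In a symmetric equilibrium every mine chooses the same q, so Σ_{j≠i} q_j = 3q. The condition becomes 51 − 16q = 0, giving q = 51/16 = 3.1875.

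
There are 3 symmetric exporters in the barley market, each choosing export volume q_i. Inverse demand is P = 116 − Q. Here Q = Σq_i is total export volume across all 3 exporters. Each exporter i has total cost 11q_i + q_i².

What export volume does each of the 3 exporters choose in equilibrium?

17.5

A representative exporter's profit is π_i = q_i(116 − Q) − 11q_i − q_i², with Q = q_i + Σ_{j≠i} q_j.
First-order condition: 105 − 4q_i − Σ_{j≠i} q_j = 0.
With identical exporters, set every q_j = q: then 105 − 4q − 2q = 0, i.e. q = 105/6 = 17.5.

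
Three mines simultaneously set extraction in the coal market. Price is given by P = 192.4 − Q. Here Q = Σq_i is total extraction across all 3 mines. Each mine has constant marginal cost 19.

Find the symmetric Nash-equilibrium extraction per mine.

A representative mine's profit is π_i = q_i(192.4 − Q) − 19q_i, with Q = q_i + Σ_{j≠i} q_j.
First-order condition: 173.4 − 2q_i − Σ_{j≠i} q_j = 0.
Imposing symmetry (q_j = q for all j) turns Σ_{j≠i} q_j into 2q, so 173.4 = 4q and q = 43.35.

43.35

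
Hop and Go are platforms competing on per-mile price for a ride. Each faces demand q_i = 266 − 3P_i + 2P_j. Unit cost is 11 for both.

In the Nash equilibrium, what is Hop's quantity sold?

191.25

Hop's profit: π = (P_{Hop} − 11)(266 − 3P_{Hop} + 2P_{Go}).
∂π/∂P_{Hop} = 299 − 6P_{Hop} + 2P_{Go} = 0 ⇒ P_{Hop} = 299/6 + (1/3)P_{Go}.
The game is symmetric, so in equilibrium P_{Go} = P_{Hop}: the reaction function gives (2/3)P_{Hop} = 299/6, hence P_{Hop} = 74.75.
q_{Hop} = 266 − 3·74.75 + 2·74.75 = 191.25.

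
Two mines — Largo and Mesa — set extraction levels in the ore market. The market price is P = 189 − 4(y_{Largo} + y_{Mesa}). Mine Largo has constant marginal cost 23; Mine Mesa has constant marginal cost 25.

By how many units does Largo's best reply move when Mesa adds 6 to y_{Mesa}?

Mine Largo's profit: π = y_{Largo}(189 − 4(y_{Largo} + y_{Mesa})) − 23y_{Largo}.
∂π/∂y_{Largo} = 166 − 8y_{Largo} − 4y_{Mesa} = 0, so y_{Largo} = 20.75 − 0.5y_{Mesa}.
The reaction-function slope is −0.5, so a 6-unit rise in y_{Mesa} moves y_{Largo} by −0.5 × 6 = −3. Largo's best response falls — the actions are strategic substitutes.

-3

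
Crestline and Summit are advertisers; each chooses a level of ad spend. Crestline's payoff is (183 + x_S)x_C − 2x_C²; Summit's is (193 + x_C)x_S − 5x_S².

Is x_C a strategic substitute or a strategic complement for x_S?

strategic complements

Expanding Crestline's payoff: 183x_C + x_Sx_C − 2x_C².
∂π/∂x_C = 183 + x_S − 4x_C = 0, so x_C = 45.75 + 0.25x_S.
The best-response slope dx_C/dx_S = 0.25 > 0: the reaction function is upward-sloping, so the choices are strategic complements.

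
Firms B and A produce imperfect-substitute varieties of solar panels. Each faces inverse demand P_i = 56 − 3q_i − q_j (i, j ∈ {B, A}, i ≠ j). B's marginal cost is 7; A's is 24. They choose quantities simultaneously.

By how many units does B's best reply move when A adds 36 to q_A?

-6

Firm B's profit: π = q_B(56 − 3q_B − q_A) − 7q_B.
∂π/∂q_B = 49 − 6q_B − q_A = 0 ⇒ q_B = 49/6 − (1/6)q_A.
The reaction-function slope is −1/6, so a 36-unit rise in q_A moves q_B by −1/6 × 36 = −6. B's best response falls — the actions are strategic substitutes.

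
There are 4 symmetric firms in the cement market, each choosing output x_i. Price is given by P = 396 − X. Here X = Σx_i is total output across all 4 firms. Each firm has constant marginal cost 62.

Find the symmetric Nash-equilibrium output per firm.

A representative firm's profit is π_i = x_i(396 − X) − 62x_i, with X = x_i + Σ_{j≠i} x_j.
First-order condition: 334 − 2x_i − Σ_{j≠i} x_j = 0.
With identical firms, set every x_j = x: then 334 − 2x − 3x = 0, i.e. x = 334/5 = 66.8.

66.8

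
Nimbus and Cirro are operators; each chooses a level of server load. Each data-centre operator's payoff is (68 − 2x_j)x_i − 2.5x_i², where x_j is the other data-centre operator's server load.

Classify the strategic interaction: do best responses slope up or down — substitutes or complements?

Nimbus's payoff is (68 − 2x_C)x_N − 2.5x_N².
∂π/∂x_N = 68 − 2x_C − 5x_N = 0, so x_N = 13.6 − 0.4x_C.
The best-response slope dx_N/dx_C = −0.4 < 0: the reaction function is downward-sloping, so the choices are strategic substitutes.

strategic substitutes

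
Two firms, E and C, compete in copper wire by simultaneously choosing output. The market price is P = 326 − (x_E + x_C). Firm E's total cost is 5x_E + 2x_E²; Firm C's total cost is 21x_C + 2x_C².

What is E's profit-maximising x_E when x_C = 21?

50

Firm E's profit: π = x_E(326 − (x_E + x_C)) − 5x_E − 2x_E².
∂π/∂x_E = 321 − 6x_E − x_C = 0, so x_E = 53.5 − (1/6)x_C.
At x_C = 21: x_E = 53.5 − (1/6)·21 = 50.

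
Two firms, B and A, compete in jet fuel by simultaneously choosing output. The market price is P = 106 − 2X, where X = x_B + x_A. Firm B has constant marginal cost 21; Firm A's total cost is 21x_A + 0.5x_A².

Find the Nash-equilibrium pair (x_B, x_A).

15.9375, 10.625

Firm B's profit: π = x_B(106 − 2(x_B + x_A)) − 21x_B.
∂π/∂x_B = 85 − 4x_B − 2x_A = 0, so x_B = 21.25 − 0.5x_A.
For A: ∂π/∂x_A = 85 − 5x_A − 2x_B = 0 ⇒ x_A = 17 − 0.4x_B.
Plugging x_A into B's best response: x_B = 21.25 − 0.5(17 − 0.4x_B) ⇒ 0.8x_B = 12.75, so x_B = 15.9375.
Then x_A = 17 − 0.4·15.9375 = 10.625.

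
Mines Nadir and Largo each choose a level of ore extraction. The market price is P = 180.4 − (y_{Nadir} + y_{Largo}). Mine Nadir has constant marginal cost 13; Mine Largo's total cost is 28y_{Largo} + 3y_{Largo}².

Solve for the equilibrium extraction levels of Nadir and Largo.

Mine Nadir's profit: π = y_{Nadir}(180.4 − (y_{Nadir} + y_{Largo})) − 13y_{Nadir}.
∂π/∂y_{Nadir} = 167.4 − 2y_{Nadir} − y_{Largo} = 0, so y_{Nadir} = 83.7 − 0.5y_{Largo}.
For Largo: ∂π/∂y_{Largo} = 152.4 − 8y_{Largo} − y_{Nadir} = 0 ⇒ y_{Largo} = 19.05 − 0.125y_{Nadir}.
Solving the two reaction functions simultaneously: (1 − (−0.5)(−0.125))y_{Nadir} = 83.7 − 0.5·19.05, so 0.9375y_{Nadir} = 74.175 and y_{Nadir} = 79.12.
Then y_{Largo} = 19.05 − 0.125·79.12 = 9.16.

79.12, 9.16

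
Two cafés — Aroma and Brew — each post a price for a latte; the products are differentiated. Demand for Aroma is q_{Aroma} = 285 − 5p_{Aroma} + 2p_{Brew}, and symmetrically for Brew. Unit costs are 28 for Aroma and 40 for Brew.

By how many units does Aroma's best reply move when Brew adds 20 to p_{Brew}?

Aroma's profit: π = (p_{Aroma} − 28)(285 − 5p_{Aroma} + 2p_{Brew}).
∂π/∂p_{Aroma} = 425 − 10p_{Aroma} + 2p_{Brew} = 0 ⇒ p_{Aroma} = 42.5 + 0.2p_{Brew}.
The reaction-function slope is 0.2, so a 20-unit rise in p_{Brew} moves p_{Aroma} by 0.2 × 20 = 4. Aroma's best response rises — the actions are strategic complements.

4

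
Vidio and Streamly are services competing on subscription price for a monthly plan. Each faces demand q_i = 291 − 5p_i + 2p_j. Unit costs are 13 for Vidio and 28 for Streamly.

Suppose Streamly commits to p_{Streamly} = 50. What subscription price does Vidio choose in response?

Vidio's profit: π = (p_{Vidio} − 13)(291 − 5p_{Vidio} + 2p_{Streamly}).
∂π/∂p_{Vidio} = 356 − 10p_{Vidio} + 2p_{Streamly} = 0 ⇒ p_{Vidio} = 35.6 + 0.2p_{Streamly}.
At p_{Streamly} = 50: p_{Vidio} = 35.6 + 0.2·50 = 45.6.

45.6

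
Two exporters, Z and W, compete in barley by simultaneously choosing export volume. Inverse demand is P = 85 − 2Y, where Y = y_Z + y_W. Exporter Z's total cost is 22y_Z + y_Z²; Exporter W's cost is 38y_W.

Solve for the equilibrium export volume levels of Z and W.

Exporter Z's profit: π = y_Z(85 − 2(y_Z + y_W)) − 22y_Z − y_Z².
∂π/∂y_Z = 63 − 6y_Z − 2y_W = 0, so y_Z = 10.5 − (1/3)y_W.
For W: ∂π/∂y_W = 47 − 4y_W − 2y_Z = 0 ⇒ y_W = 11.75 − 0.5y_Z.
Substituting the second reaction function into the first: y_Z = 10.5 − (1/3)(11.75 − 0.5y_Z), which gives (5/6)y_Z = 79/12 ⇒ y_Z = 7.9.
Then y_W = 11.75 − 0.5·7.9 = 7.8.

7.9, 7.8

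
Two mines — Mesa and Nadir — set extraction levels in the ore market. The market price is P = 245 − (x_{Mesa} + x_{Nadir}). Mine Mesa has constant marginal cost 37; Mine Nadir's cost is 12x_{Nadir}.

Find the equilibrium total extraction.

147

Mine Mesa's profit: π = x_{Mesa}(245 − (x_{Mesa} + x_{Nadir})) − 37x_{Mesa}.
∂π/∂x_{Mesa} = 208 − 2x_{Mesa} − x_{Nadir} = 0, so x_{Mesa} = 104 − 0.5x_{Nadir}.
By the same steps for Nadir: x_{Nadir} = 116.5 − 0.5x_{Mesa}.
Solving the two reaction functions simultaneously: (1 − (−0.5)(−0.5))x_{Mesa} = 104 − 0.5·116.5, so 0.75x_{Mesa} = 45.75 and x_{Mesa} = 61.
Then x_{Nadir} = 116.5 − 0.5·61 = 86.
Total extraction: 61 + 86 = 147.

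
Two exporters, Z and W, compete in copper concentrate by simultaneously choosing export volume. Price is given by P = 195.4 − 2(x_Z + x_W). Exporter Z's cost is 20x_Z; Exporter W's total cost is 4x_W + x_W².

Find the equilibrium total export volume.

54.22

Exporter Z's profit: π = x_Z(195.4 − 2(x_Z + x_W)) − 20x_Z.
∂π/∂x_Z = 175.4 − 4x_Z − 2x_W = 0, so x_Z = 43.85 − 0.5x_W.
For W: ∂π/∂x_W = 191.4 − 6x_W − 2x_Z = 0 ⇒ x_W = 31.9 − (1/3)x_Z.
Solving the two reaction functions simultaneously: (1 − (−0.5)(−1/3))x_Z = 43.85 − 0.5·31.9, so (5/6)x_Z = 27.9 and x_Z = 33.48.
Then x_W = 31.9 − (1/3)·33.48 = 20.74.
Total export volume: 33.48 + 20.74 = 54.22.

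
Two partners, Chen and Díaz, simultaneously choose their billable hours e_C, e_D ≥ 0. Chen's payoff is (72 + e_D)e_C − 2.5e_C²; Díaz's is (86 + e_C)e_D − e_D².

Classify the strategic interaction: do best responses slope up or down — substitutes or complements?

strategic complements

Expanding Chen's payoff: 72e_C + e_De_C − 2.5e_C².
∂π/∂e_C = 72 + e_D − 5e_C = 0, so e_C = 14.4 + 0.2e_D.
The best-response slope de_C/de_D = 0.2 > 0: the reaction function is upward-sloping, so the choices are strategic complements.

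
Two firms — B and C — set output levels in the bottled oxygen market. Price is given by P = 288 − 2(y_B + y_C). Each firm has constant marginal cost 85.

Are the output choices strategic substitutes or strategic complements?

strategic substitutes

Firm B's profit: π = y_B(288 − 2(y_B + y_C)) − 85y_B.
∂π/∂y_B = 203 − 4y_B − 2y_C = 0, so y_B = 50.75 − 0.5y_C.
The best-response slope dy_B/dy_C = −0.5 < 0: the reaction function is downward-sloping, so the choices are strategic substitutes.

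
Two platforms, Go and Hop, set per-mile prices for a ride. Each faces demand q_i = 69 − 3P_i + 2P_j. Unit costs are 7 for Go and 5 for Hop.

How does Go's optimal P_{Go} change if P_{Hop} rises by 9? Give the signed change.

3

Go's profit: π = (P_{Go} − 7)(69 − 3P_{Go} + 2P_{Hop}).
∂π/∂P_{Go} = 90 − 6P_{Go} + 2P_{Hop} = 0 ⇒ P_{Go} = 15 + (1/3)P_{Hop}.
The reaction-function slope is 1/3, so a 9-unit rise in P_{Hop} moves P_{Go} by 1/3 × 9 = 3. Go's best response rises — the actions are strategic complements.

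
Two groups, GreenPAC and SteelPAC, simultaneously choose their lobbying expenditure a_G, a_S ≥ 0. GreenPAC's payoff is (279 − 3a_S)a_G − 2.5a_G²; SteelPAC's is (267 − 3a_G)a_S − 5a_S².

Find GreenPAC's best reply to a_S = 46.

Expanding GreenPAC's payoff: 279a_G − 3a_Sa_G − 2.5a_G².
∂π/∂a_G = 279 − 3a_S − 5a_G = 0, so a_G = 55.8 − 0.6a_S.
At a_S = 46: a_G = 55.8 − 0.6·46 = 28.2.

28.2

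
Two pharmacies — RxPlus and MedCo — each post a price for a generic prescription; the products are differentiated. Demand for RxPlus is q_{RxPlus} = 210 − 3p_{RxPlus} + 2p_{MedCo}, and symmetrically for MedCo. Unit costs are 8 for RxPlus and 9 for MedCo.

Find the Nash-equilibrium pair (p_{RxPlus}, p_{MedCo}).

RxPlus's profit: π = (p_{RxPlus} − 8)(210 − 3p_{RxPlus} + 2p_{MedCo}).
∂π/∂p_{RxPlus} = 234 − 6p_{RxPlus} + 2p_{MedCo} = 0 ⇒ p_{RxPlus} = 39 + (1/3)p_{MedCo}.
Similarly p_{MedCo} = 39.5 + (1/3)p_{RxPlus}.
Substituting the second reaction function into the first: p_{RxPlus} = 39 + (1/3)(39.5 + (1/3)p_{RxPlus}), which gives (8/9)p_{RxPlus} = 313/6 ⇒ p_{RxPlus} = 58.6875.
Then p_{MedCo} = 39.5 + (1/3)·58.6875 = 59.0625.

58.6875, 59.0625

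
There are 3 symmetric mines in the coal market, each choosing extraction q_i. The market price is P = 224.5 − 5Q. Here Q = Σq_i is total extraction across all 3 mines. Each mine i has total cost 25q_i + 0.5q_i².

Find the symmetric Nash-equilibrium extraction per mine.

9.5

A representative mine's profit is π_i = q_i(224.5 − 5Q) − 25q_i − 0.5q_i², with Q = q_i + Σ_{j≠i} q_j.
First-order condition: 199.5 − 11q_i − 5Σ_{j≠i} q_j = 0.
With identical mines, set every q_j = q: then 199.5 − 11q − 10q = 0, i.e. q = 199.5/21 = 9.5.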